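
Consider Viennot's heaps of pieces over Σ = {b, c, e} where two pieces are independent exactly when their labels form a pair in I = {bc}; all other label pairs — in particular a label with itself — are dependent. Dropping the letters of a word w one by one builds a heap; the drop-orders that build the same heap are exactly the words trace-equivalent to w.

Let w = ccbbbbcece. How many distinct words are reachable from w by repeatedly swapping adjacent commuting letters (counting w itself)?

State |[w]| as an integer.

#0=c has no predecessor
#1=c depends on [0:c]
#2=b has no predecessor
#3=b depends on [2:b]
#4=b depends on [3:b]
#5=b depends on [4:b]
#6=c depends on [1:c]
#7=e depends on [5:b, 6:c]
#8=c depends on [7:e]
#9=e depends on [8:c]
sources: [0:c, 2:b]
N(rest) = Σ N(rest − s) over sources s of rest; N(one piece) = 1:
  size 1 → [9]=1
  size 2 → [8,9]=1
  size 3 → [7,8,9]=1
  size 4 → [5,7,8,9]=1  [6,7,8,9]=1
  size 5 → [1,6,7,8,9]=1  [4,5,7,8,9]=1  [5,6,7,8,9]=2
  size 6 → [0,1,6,7,8,9]=1  [1,5,6,7,8,9]=3  [3,4,5,7,8,9]=1  [4,5,6,7,8,9]=3
  size 7 → [0,1,5,6,7,8,9]=4  [1,4,5,6,7,8,9]=6  [2,3,4,5,7,8,9]=1  [3,4,5,6,7,8,9]=4
  size 8 → [0,1,4,5,6,7,8,9]=10  [1,3,4,5,6,7,8,9]=10  [2,3,4,5,6,7,8,9]=5
  first=0(c) contributes 15
  first=2(b) contributes 20
|[w]| = 35

35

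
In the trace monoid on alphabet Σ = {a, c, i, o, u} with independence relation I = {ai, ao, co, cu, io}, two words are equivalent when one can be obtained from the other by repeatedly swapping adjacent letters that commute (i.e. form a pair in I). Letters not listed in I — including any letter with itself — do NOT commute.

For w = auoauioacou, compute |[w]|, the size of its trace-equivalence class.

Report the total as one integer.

64

#0=a has no predecessor
#1=u depends on [0:a]
#2=o depends on [1:u]
#3=a depends on [1:u]
#4=u depends on [2:o, 3:a]
#5=i depends on [4:u]
#6=o depends on [4:u]
#7=a depends on [4:u]
#8=c depends on [5:i, 7:a]
#9=o depends on [6:o]
#10=u depends on [5:i, 7:a, 9:o]
sources: [0:a]
N(rest) = Σ N(rest − s) over sources s of rest; N(one piece) = 1:
  size 1 → [8]=1  [10]=1
  size 2 → [8,10]=2  [9,10]=1
  size 3 → [5,8,10]=2  [6,9,10]=1  [7,8,10]=2  [8,9,10]=3
  size 4 → [5,7,8,10]=4  [5,8,9,10]=5  [6,8,9,10]=4  [7,8,9,10]=5
  size 5 → [5,6,8,9,10]=9  [5,7,8,9,10]=14  [6,7,8,9,10]=9
  size 6 → [5,6,7,8,9,10]=32
  size 7 → [4,5,6,7,8,9,10]=32
  size 8 → [2,4,5,6,7,8,9,10]=32  [3,4,5,6,7,8,9,10]=32
  size 9 → [2,3,4,5,6,7,8,9,10]=64
  first=0(a) contributes 64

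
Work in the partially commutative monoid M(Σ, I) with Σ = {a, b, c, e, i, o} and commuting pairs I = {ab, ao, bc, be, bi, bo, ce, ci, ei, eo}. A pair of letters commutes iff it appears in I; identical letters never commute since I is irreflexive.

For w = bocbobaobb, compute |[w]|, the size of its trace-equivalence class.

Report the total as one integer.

756

#0=b has no predecessor
#1=o has no predecessor
#2=c depends on [1:o]
#3=b depends on [0:b]
#4=o depends on [2:c]
#5=b depends on [3:b]
#6=a depends on [2:c]
#7=o depends on [4:o]
#8=b depends on [5:b]
#9=b depends on [8:b]
sources: [0:b, 1:o]
N(rest) = Σ N(rest − s) over sources s of rest; N(one piece) = 1:
  size 1 → [6]=1  [7]=1  [9]=1
  size 2 → [4,7]=1  [6,7]=2  [6,9]=2  [7,9]=2  [8,9]=1
  size 3 → [4,6,7]=3  [4,7,9]=3  [5,8,9]=1  [6,7,9]=6  [6,8,9]=3  [7,8,9]=3
  size 4 → [2,4,6,7]=3  [3,5,8,9]=1  [4,6,7,9]=12  [4,7,8,9]=6  [5,6,8,9]=4  [5,7,8,9]=4  [6,7,8,9]=12
  size 5 → [0,3,5,8,9]=1  [1,2,4,6,7]=3  [2,4,6,7,9]=15  [3,5,6,8,9]=5  [3,5,7,8,9]=5  [4,5,7,8,9]=10  [4,6,7,8,9]=30  [5,6,7,8,9]=20
  size 6 → [0,3,5,6,8,9]=6  [0,3,5,7,8,9]=6  [1,2,4,6,7,9]=18  [2,4,6,7,8,9]=45  [3,4,5,7,8,9]=15  [3,5,6,7,8,9]=30  [4,5,6,7,8,9]=60
  size 7 → [0,3,4,5,7,8,9]=21  [0,3,5,6,7,8,9]=42  [1,2,4,6,7,8,9]=63  [2,4,5,6,7,8,9]=105  [3,4,5,6,7,8,9]=105
  size 8 → [0,3,4,5,6,7,8,9]=168  [1,2,4,5,6,7,8,9]=168  [2,3,4,5,6,7,8,9]=210
  first=0(b) contributes 378
  first=1(o) contributes 378
|[w]| = 756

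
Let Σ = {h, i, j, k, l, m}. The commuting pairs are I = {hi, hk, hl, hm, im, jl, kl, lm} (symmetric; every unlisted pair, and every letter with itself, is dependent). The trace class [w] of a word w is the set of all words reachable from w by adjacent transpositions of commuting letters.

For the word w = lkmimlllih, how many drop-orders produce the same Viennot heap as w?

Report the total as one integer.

#0=l has no predecessor
#1=k has no predecessor
#2=m depends on [1:k]
#3=i depends on [0:l, 1:k]
#4=m depends on [2:m]
#5=l depends on [3:i]
#6=l depends on [5:l]
#7=l depends on [6:l]
#8=i depends on [7:l]
#9=h has no predecessor
sources: [0:l, 1:k, 9:h]
N(rest) = Σ N(rest − s) over sources s of rest; N(one piece) = 1:
  size 1 → [4]=1  [8]=1  [9]=1
  size 2 → [2,4]=1  [4,8]=2  [4,9]=2  [7,8]=1  [8,9]=2
  size 3 → [2,4,8]=3  [2,4,9]=3  [4,7,8]=3  [4,8,9]=6  [6,7,8]=1  [7,8,9]=3
  size 4 → [2,4,7,8]=6  [2,4,8,9]=12  [4,6,7,8]=4  [4,7,8,9]=12  [5,6,7,8]=1  [6,7,8,9]=4
  size 5 → [2,4,6,7,8]=10  [2,4,7,8,9]=30  [3,5,6,7,8]=1  [4,5,6,7,8]=5  [4,6,7,8,9]=20  [5,6,7,8,9]=5
  size 6 → [0,3,5,6,7,8]=1  [2,4,5,6,7,8]=15  [2,4,6,7,8,9]=60  [3,4,5,6,7,8]=6  [3,5,6,7,8,9]=6  [4,5,6,7,8,9]=30
  size 7 → [0,3,4,5,6,7,8]=7  [0,3,5,6,7,8,9]=7  [2,3,4,5,6,7,8]=21  [2,4,5,6,7,8,9]=105  [3,4,5,6,7,8,9]=42
  size 8 → [0,2,3,4,5,6,7,8]=28  [0,3,4,5,6,7,8,9]=56  [1,2,3,4,5,6,7,8]=21  [2,3,4,5,6,7,8,9]=168
  first=0(l) contributes 189
  first=1(k) contributes 252
  first=9(h) contributes 49
|[w]| = 490

490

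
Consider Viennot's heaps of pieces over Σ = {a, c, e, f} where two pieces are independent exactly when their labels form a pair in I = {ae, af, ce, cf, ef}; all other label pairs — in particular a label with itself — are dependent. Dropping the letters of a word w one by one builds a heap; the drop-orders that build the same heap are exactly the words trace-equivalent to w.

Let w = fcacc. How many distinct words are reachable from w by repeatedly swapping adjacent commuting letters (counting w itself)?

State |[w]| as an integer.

5

drop 0:f onto floor
drop 1:c onto floor
drop 2:a onto {1:c}
drop 3:c onto {2:a}
drop 4:c onto {3:c}
ground layer = {0:f, 1:c}
drop-orders for the pieces not yet dropped (sum over which currently-grounded one goes next):
  1 to go: {0} 1  {4} 1
  2 to go: {0,4} 2  {3,4} 1
  3 to go: {0,3,4} 3  {2,3,4} 1
  if 0:f drops first: 1 orders
  if 1:c drops first: 4 orders
heap linearizations: 5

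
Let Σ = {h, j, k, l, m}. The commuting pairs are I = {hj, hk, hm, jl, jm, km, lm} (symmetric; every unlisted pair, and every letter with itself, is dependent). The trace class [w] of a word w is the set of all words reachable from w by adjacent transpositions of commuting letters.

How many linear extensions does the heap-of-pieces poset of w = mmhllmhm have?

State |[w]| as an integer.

70

drop 0:m onto floor
drop 1:m onto {0:m}
drop 2:h onto floor
drop 3:l onto {2:h}
drop 4:l onto {3:l}
drop 5:m onto {1:m}
drop 6:h onto {4:l}
drop 7:m onto {5:m}
ground layer = {0:m, 2:h}
drop-orders for the pieces not yet dropped (sum over which currently-grounded one goes next):
  1 to go: {6} 1  {7} 1
  2 to go: {4,6} 1  {5,7} 1  {6,7} 2
  3 to go: {1,5,7} 1  {3,4,6} 1  {4,6,7} 3  {5,6,7} 3
  4 to go: {0,1,5,7} 1  {1,5,6,7} 4  {2,3,4,6} 1  {3,4,6,7} 4  {4,5,6,7} 6
  5 to go: {0,1,5,6,7} 5  {1,4,5,6,7} 10  {2,3,4,6,7} 5  {3,4,5,6,7} 10
  6 to go: {0,1,4,5,6,7} 15  {1,3,4,5,6,7} 20  {2,3,4,5,6,7} 15
  if 0:m drops first: 35 orders
  if 2:h drops first: 35 orders
heap linearizations: 70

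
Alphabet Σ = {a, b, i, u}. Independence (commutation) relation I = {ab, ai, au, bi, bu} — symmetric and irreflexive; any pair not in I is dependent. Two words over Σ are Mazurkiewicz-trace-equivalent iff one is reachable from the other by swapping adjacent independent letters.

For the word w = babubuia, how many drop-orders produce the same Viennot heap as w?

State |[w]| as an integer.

#0=b has no predecessor
#1=a has no predecessor
#2=b depends on [0:b]
#3=u has no predecessor
#4=b depends on [2:b]
#5=u depends on [3:u]
#6=i depends on [5:u]
#7=a depends on [1:a]
sources: [0:b, 1:a, 3:u]
N(rest) = Σ N(rest − s) over sources s of rest; N(one piece) = 1:
  size 1 → [4]=1  [6]=1  [7]=1
  size 2 → [1,7]=1  [2,4]=1  [4,6]=2  [4,7]=2  [5,6]=1  [6,7]=2
  size 3 → [0,2,4]=1  [1,4,7]=3  [1,6,7]=3  [2,4,6]=3  [2,4,7]=3  [3,5,6]=1  [4,5,6]=3  [4,6,7]=6  [5,6,7]=3
  size 4 → [0,2,4,6]=4  [0,2,4,7]=4  [1,2,4,7]=6  [1,4,6,7]=12  [1,5,6,7]=6  [2,4,5,6]=6  [2,4,6,7]=12  [3,4,5,6]=4  [3,5,6,7]=4  [4,5,6,7]=12
  size 5 → [0,1,2,4,7]=10  [0,2,4,5,6]=10  [0,2,4,6,7]=20  [1,2,4,6,7]=30  [1,3,5,6,7]=10  [1,4,5,6,7]=30  [2,3,4,5,6]=10  [2,4,5,6,7]=30  [3,4,5,6,7]=20
  size 6 → [0,1,2,4,6,7]=60  [0,2,3,4,5,6]=20  [0,2,4,5,6,7]=60  [1,2,4,5,6,7]=90  [1,3,4,5,6,7]=60  [2,3,4,5,6,7]=60
  first=0(b) contributes 210
  first=1(a) contributes 140
  first=3(u) contributes 210
|[w]| = 560

560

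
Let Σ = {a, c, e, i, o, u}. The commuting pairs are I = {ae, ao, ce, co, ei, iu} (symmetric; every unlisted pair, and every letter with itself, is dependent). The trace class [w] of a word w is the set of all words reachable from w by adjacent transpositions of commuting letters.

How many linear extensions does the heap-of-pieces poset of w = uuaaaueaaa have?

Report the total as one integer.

4

piece 0:u — minimal
piece 1:u rests on {0:u}
piece 2:a rests on {1:u}
piece 3:a rests on {2:a}
piece 4:a rests on {3:a}
piece 5:u rests on {4:a}
piece 6:e rests on {5:u}
piece 7:a rests on {5:u}
piece 8:a rests on {7:a}
piece 9:a rests on {8:a}
minimal pieces: {0:u}
ways to finish when only these pieces remain (= sum over removing one remaining piece with nothing left below it):
  1 left: {6}→1  {9}→1
  2 left: {6,9}→2  {8,9}→1
  3 left: {6,8,9}→3  {7,8,9}→1
  4 left: {6,7,8,9}→4
  5 left: {5,6,7,8,9}→4
  6 left: {4,5,6,7,8,9}→4
  7 left: {3,4,5,6,7,8,9}→4
  8 left: {2,3,4,5,6,7,8,9}→4
  placing 0:u first → 4 extensions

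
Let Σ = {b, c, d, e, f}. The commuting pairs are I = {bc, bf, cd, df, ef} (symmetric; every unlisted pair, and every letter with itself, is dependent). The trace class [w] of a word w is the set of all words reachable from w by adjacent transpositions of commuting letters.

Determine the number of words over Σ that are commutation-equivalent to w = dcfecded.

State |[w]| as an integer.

12

#0=d has no predecessor
#1=c has no predecessor
#2=f depends on [1:c]
#3=e depends on [0:d, 1:c]
#4=c depends on [2:f, 3:e]
#5=d depends on [3:e]
#6=e depends on [4:c, 5:d]
#7=d depends on [6:e]
sources: [0:d, 1:c]
N(rest) = Σ N(rest − s) over sources s of rest; N(one piece) = 1:
  size 1 → [7]=1
  size 2 → [6,7]=1
  size 3 → [4,6,7]=1  [5,6,7]=1
  size 4 → [2,4,6,7]=1  [4,5,6,7]=2
  size 5 → [2,4,5,6,7]=3  [3,4,5,6,7]=2
  size 6 → [0,3,4,5,6,7]=2  [2,3,4,5,6,7]=5
  first=0(d) contributes 5
  first=1(c) contributes 7
|[w]| = 12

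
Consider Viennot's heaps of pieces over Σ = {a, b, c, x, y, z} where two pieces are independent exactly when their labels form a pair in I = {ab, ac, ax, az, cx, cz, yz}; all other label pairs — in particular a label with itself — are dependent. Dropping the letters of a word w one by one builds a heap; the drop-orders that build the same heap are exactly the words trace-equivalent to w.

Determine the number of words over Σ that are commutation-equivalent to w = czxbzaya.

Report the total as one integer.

drop 0:c onto floor
drop 1:z onto floor
drop 2:x onto {1:z}
drop 3:b onto {0:c, 2:x}
drop 4:z onto {3:b}
drop 5:a onto floor
drop 6:y onto {3:b, 5:a}
drop 7:a onto {6:y}
ground layer = {0:c, 1:z, 5:a}
drop-orders for the pieces not yet dropped (sum over which currently-grounded one goes next):
  1 to go: {4} 1  {7} 1
  2 to go: {4,7} 2  {6,7} 1
  3 to go: {4,6,7} 3  {5,6,7} 1
  4 to go: {3,4,6,7} 3  {4,5,6,7} 4
  5 to go: {0,3,4,6,7} 3  {2,3,4,6,7} 3  {3,4,5,6,7} 7
  6 to go: {0,2,3,4,6,7} 6  {0,3,4,5,6,7} 10  {1,2,3,4,6,7} 3  {2,3,4,5,6,7} 10
  if 0:c drops first: 13 orders
  if 1:z drops first: 26 orders
  if 5:a drops first: 9 orders
heap linearizations: 48

48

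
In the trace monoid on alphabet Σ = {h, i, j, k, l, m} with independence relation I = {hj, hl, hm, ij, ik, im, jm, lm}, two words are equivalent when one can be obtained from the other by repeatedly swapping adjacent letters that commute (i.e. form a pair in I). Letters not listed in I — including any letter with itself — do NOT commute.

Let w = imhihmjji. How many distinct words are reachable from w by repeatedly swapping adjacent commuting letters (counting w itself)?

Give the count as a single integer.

756

0(i) covers ∅
1(m) covers ∅
2(h) covers 0:i
3(i) covers 2:h
4(h) covers 3:i
5(m) covers 1:m
6(j) covers ∅
7(j) covers 6:j
8(i) covers 4:h
floor of heap: 0:i, 1:m, 6:j
completions by unplaced set U, small U first (add the entries for U minus each lowest piece of U):
  |U|=1: {5}:1  {7}:1  {8}:1
  |U|=2: {1,5}:1  {4,8}:1  {5,7}:2  {5,8}:2  {6,7}:1  {7,8}:2
  |U|=3: {1,5,7}:3  {1,5,8}:3  {3,4,8}:1  {4,5,8}:3  {4,7,8}:3  {5,6,7}:3  {5,7,8}:6  {6,7,8}:3
  |U|=4: {1,4,5,8}:6  {1,5,6,7}:6  {1,5,7,8}:12  {2,3,4,8}:1  {3,4,5,8}:4  {3,4,7,8}:4  {4,5,7,8}:12  {4,6,7,8}:6  {5,6,7,8}:12
  |U|=5: {0,2,3,4,8}:1  {1,3,4,5,8}:10  {1,4,5,7,8}:30  {1,5,6,7,8}:30  {2,3,4,5,8}:5  {2,3,4,7,8}:5  {3,4,5,7,8}:20  {3,4,6,7,8}:10  {4,5,6,7,8}:30
  |U|=6: {0,2,3,4,5,8}:6  {0,2,3,4,7,8}:6  {1,2,3,4,5,8}:15  {1,3,4,5,7,8}:60  {1,4,5,6,7,8}:90  {2,3,4,5,7,8}:30  {2,3,4,6,7,8}:15  {3,4,5,6,7,8}:60
  |U|=7: {0,1,2,3,4,5,8}:21  {0,2,3,4,5,7,8}:42  {0,2,3,4,6,7,8}:21  {1,2,3,4,5,7,8}:105  {1,3,4,5,6,7,8}:210  {2,3,4,5,6,7,8}:105
  start at 0(i): 420
  start at 1(m): 168
  start at 6(j): 168
sum over floor = 756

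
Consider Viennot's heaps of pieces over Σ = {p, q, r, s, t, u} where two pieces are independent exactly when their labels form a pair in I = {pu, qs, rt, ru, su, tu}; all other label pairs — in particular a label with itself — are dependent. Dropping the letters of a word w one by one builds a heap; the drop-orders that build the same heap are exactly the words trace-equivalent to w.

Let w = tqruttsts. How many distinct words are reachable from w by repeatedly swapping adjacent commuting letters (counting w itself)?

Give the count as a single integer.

piece 0:t — minimal
piece 1:q rests on {0:t}
piece 2:r rests on {1:q}
piece 3:u rests on {1:q}
piece 4:t rests on {1:q}
piece 5:t rests on {4:t}
piece 6:s rests on {2:r, 5:t}
piece 7:t rests on {6:s}
piece 8:s rests on {7:t}
minimal pieces: {0:t}
ways to finish when only these pieces remain (= sum over removing one remaining piece with nothing left below it):
  1 left: {3}→1  {8}→1
  2 left: {3,8}→2  {7,8}→1
  3 left: {3,7,8}→3  {6,7,8}→1
  4 left: {2,6,7,8}→1  {3,6,7,8}→4  {5,6,7,8}→1
  5 left: {2,3,6,7,8}→5  {2,5,6,7,8}→2  {3,5,6,7,8}→5  {4,5,6,7,8}→1
  6 left: {2,3,5,6,7,8}→12  {2,4,5,6,7,8}→3  {3,4,5,6,7,8}→6
  7 left: {2,3,4,5,6,7,8}→21
  placing 0:t first → 21 extensions

21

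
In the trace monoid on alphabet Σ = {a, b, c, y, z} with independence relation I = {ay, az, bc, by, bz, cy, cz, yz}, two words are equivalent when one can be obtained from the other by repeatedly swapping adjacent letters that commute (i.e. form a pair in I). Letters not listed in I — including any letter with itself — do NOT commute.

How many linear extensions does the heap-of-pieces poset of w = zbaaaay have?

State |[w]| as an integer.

0(z) covers ∅
1(b) covers ∅
2(a) covers 1:b
3(a) covers 2:a
4(a) covers 3:a
5(a) covers 4:a
6(y) covers ∅
floor of heap: 0:z, 1:b, 6:y
completions by unplaced set U, small U first (add the entries for U minus each lowest piece of U):
  |U|=1: {0}:1  {5}:1  {6}:1
  |U|=2: {0,5}:2  {0,6}:2  {4,5}:1  {5,6}:2
  |U|=3: {0,4,5}:3  {0,5,6}:6  {3,4,5}:1  {4,5,6}:3
  |U|=4: {0,3,4,5}:4  {0,4,5,6}:12  {2,3,4,5}:1  {3,4,5,6}:4
  |U|=5: {0,2,3,4,5}:5  {0,3,4,5,6}:20  {1,2,3,4,5}:1  {2,3,4,5,6}:5
  start at 0(z): 6
  start at 1(b): 30
  start at 6(y): 6
sum over floor = 42

42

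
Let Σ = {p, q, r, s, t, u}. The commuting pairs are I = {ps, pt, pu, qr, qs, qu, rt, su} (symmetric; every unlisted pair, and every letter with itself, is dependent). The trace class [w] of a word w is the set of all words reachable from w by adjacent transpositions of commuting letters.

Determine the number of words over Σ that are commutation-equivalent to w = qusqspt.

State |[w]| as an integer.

0(q) covers ∅
1(u) covers ∅
2(s) covers ∅
3(q) covers 0:q
4(s) covers 2:s
5(p) covers 3:q
6(t) covers 1:u, 3:q, 4:s
floor of heap: 0:q, 1:u, 2:s
completions by unplaced set U, small U first (add the entries for U minus each lowest piece of U):
  |U|=1: {5}:1  {6}:1
  |U|=2: {1,6}:1  {4,6}:1  {5,6}:2
  |U|=3: {1,4,6}:2  {1,5,6}:3  {2,4,6}:1  {3,5,6}:2  {4,5,6}:3
  |U|=4: {0,3,5,6}:2  {1,2,4,6}:3  {1,3,5,6}:5  {1,4,5,6}:8  {2,4,5,6}:4  {3,4,5,6}:5
  |U|=5: {0,1,3,5,6}:7  {0,3,4,5,6}:7  {1,2,4,5,6}:15  {1,3,4,5,6}:18  {2,3,4,5,6}:9
  start at 0(q): 42
  start at 1(u): 16
  start at 2(s): 32
sum over floor = 90

90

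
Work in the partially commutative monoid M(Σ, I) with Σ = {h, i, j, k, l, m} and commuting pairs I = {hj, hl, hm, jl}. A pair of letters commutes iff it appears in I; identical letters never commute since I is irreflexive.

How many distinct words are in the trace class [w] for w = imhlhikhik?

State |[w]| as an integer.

piece 0:i — minimal
piece 1:m rests on {0:i}
piece 2:h rests on {0:i}
piece 3:l rests on {1:m}
piece 4:h rests on {2:h}
piece 5:i rests on {3:l, 4:h}
piece 6:k rests on {5:i}
piece 7:h rests on {6:k}
piece 8:i rests on {7:h}
piece 9:k rests on {8:i}
minimal pieces: {0:i}
ways to finish when only these pieces remain (= sum over removing one remaining piece with nothing left below it):
  1 left: {9}→1
  2 left: {8,9}→1
  3 left: {7,8,9}→1
  4 left: {6,7,8,9}→1
  5 left: {5,6,7,8,9}→1
  6 left: {3,5,6,7,8,9}→1  {4,5,6,7,8,9}→1
  7 left: {1,3,5,6,7,8,9}→1  {2,4,5,6,7,8,9}→1  {3,4,5,6,7,8,9}→2
  8 left: {1,3,4,5,6,7,8,9}→3  {2,3,4,5,6,7,8,9}→3
  placing 0:i first → 6 extensions

6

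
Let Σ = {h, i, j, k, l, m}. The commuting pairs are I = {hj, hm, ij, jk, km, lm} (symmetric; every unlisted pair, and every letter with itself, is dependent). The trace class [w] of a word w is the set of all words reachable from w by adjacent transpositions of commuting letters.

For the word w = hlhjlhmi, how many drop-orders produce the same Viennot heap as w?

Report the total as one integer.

7

#0=h has no predecessor
#1=l depends on [0:h]
#2=h depends on [1:l]
#3=j depends on [1:l]
#4=l depends on [2:h, 3:j]
#5=h depends on [4:l]
#6=m depends on [3:j]
#7=i depends on [5:h, 6:m]
sources: [0:h]
N(rest) = Σ N(rest − s) over sources s of rest; N(one piece) = 1:
  size 1 → [7]=1
  size 2 → [5,7]=1  [6,7]=1
  size 3 → [4,5,7]=1  [5,6,7]=2
  size 4 → [2,4,5,7]=1  [4,5,6,7]=3
  size 5 → [2,4,5,6,7]=4  [3,4,5,6,7]=3
  size 6 → [2,3,4,5,6,7]=7
  first=0(h) contributes 7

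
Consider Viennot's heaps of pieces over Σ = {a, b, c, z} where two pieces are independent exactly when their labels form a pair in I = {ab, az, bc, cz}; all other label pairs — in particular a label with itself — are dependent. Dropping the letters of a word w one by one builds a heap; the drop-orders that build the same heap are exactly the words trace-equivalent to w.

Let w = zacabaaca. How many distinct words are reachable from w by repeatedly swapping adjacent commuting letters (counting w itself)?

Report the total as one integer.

36

#0=z has no predecessor
#1=a has no predecessor
#2=c depends on [1:a]
#3=a depends on [2:c]
#4=b depends on [0:z]
#5=a depends on [3:a]
#6=a depends on [5:a]
#7=c depends on [6:a]
#8=a depends on [7:c]
sources: [0:z, 1:a]
N(rest) = Σ N(rest − s) over sources s of rest; N(one piece) = 1:
  size 1 → [4]=1  [8]=1
  size 2 → [0,4]=1  [4,8]=2  [7,8]=1
  size 3 → [0,4,8]=3  [4,7,8]=3  [6,7,8]=1
  size 4 → [0,4,7,8]=6  [4,6,7,8]=4  [5,6,7,8]=1
  size 5 → [0,4,6,7,8]=10  [3,5,6,7,8]=1  [4,5,6,7,8]=5
  size 6 → [0,4,5,6,7,8]=15  [2,3,5,6,7,8]=1  [3,4,5,6,7,8]=6
  size 7 → [0,3,4,5,6,7,8]=21  [1,2,3,5,6,7,8]=1  [2,3,4,5,6,7,8]=7
  first=0(z) contributes 8
  first=1(a) contributes 28
|[w]| = 36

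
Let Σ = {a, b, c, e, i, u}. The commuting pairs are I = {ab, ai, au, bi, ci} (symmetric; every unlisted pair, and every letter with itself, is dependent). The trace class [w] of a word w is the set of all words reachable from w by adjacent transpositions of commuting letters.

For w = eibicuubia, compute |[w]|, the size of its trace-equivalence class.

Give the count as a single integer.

piece 0:e — minimal
piece 1:i rests on {0:e}
piece 2:b rests on {0:e}
piece 3:i rests on {1:i}
piece 4:c rests on {2:b}
piece 5:u rests on {3:i, 4:c}
piece 6:u rests on {5:u}
piece 7:b rests on {6:u}
piece 8:i rests on {6:u}
piece 9:a rests on {4:c}
minimal pieces: {0:e}
ways to finish when only these pieces remain (= sum over removing one remaining piece with nothing left below it):
  1 left: {7}→1  {8}→1  {9}→1
  2 left: {7,8}→2  {7,9}→2  {8,9}→2
  3 left: {6,7,8}→2  {7,8,9}→6
  4 left: {5,6,7,8}→2  {6,7,8,9}→8
  5 left: {3,5,6,7,8}→2  {5,6,7,8,9}→10
  6 left: {1,3,5,6,7,8}→2  {3,5,6,7,8,9}→12  {4,5,6,7,8,9}→10
  7 left: {1,3,5,6,7,8,9}→14  {2,4,5,6,7,8,9}→10  {3,4,5,6,7,8,9}→22
  8 left: {1,3,4,5,6,7,8,9}→36  {2,3,4,5,6,7,8,9}→32
  placing 0:e first → 68 extensions

68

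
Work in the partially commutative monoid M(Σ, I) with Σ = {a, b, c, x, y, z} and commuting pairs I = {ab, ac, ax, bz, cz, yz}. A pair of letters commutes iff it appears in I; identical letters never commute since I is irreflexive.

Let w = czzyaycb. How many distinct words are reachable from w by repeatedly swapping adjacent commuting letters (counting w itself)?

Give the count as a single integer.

piece 0:c — minimal
piece 1:z — minimal
piece 2:z rests on {1:z}
piece 3:y rests on {0:c}
piece 4:a rests on {2:z, 3:y}
piece 5:y rests on {4:a}
piece 6:c rests on {5:y}
piece 7:b rests on {6:c}
minimal pieces: {0:c, 1:z}
ways to finish when only these pieces remain (= sum over removing one remaining piece with nothing left below it):
  1 left: {7}→1
  2 left: {6,7}→1
  3 left: {5,6,7}→1
  4 left: {4,5,6,7}→1
  5 left: {2,4,5,6,7}→1  {3,4,5,6,7}→1
  6 left: {0,3,4,5,6,7}→1  {1,2,4,5,6,7}→1  {2,3,4,5,6,7}→2
  placing 0:c first → 3 extensions
  placing 1:z first → 3 extensions
total linear extensions = 6

6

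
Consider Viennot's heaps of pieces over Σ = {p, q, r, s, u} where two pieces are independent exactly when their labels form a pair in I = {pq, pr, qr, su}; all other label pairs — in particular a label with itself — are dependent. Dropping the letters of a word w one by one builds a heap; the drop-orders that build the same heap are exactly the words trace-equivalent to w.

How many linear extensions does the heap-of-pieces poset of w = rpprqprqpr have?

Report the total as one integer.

3150

#0=r has no predecessor
#1=p has no predecessor
#2=p depends on [1:p]
#3=r depends on [0:r]
#4=q has no predecessor
#5=p depends on [2:p]
#6=r depends on [3:r]
#7=q depends on [4:q]
#8=p depends on [5:p]
#9=r depends on [6:r]
sources: [0:r, 1:p, 4:q]
N(rest) = Σ N(rest − s) over sources s of rest; N(one piece) = 1:
  size 1 → [7]=1  [8]=1  [9]=1
  size 2 → [4,7]=1  [5,8]=1  [6,9]=1  [7,8]=2  [7,9]=2  [8,9]=2
  size 3 → [2,5,8]=1  [3,6,9]=1  [4,7,8]=3  [4,7,9]=3  [5,7,8]=3  [5,8,9]=3  [6,7,9]=3  [6,8,9]=3  [7,8,9]=6
  size 4 → [0,3,6,9]=1  [1,2,5,8]=1  [2,5,7,8]=4  [2,5,8,9]=4  [3,6,7,9]=4  [3,6,8,9]=4  [4,5,7,8]=6  [4,6,7,9]=6  [4,7,8,9]=12  [5,6,8,9]=6  [5,7,8,9]=12  [6,7,8,9]=12
  size 5 → [0,3,6,7,9]=5  [0,3,6,8,9]=5  [1,2,5,7,8]=5  [1,2,5,8,9]=5  [2,4,5,7,8]=10  [2,5,6,8,9]=10  [2,5,7,8,9]=20  [3,4,6,7,9]=10  [3,5,6,8,9]=10  [3,6,7,8,9]=20  [4,5,7,8,9]=30  [4,6,7,8,9]=30  [5,6,7,8,9]=30
  size 6 → [0,3,4,6,7,9]=15  [0,3,5,6,8,9]=15  [0,3,6,7,8,9]=30  [1,2,4,5,7,8]=15  [1,2,5,6,8,9]=15  [1,2,5,7,8,9]=30  [2,3,5,6,8,9]=20  [2,4,5,7,8,9]=60  [2,5,6,7,8,9]=60  [3,4,6,7,8,9]=60  [3,5,6,7,8,9]=60  [4,5,6,7,8,9]=90
  size 7 → [0,2,3,5,6,8,9]=35  [0,3,4,6,7,8,9]=105  [0,3,5,6,7,8,9]=105  [1,2,3,5,6,8,9]=35  [1,2,4,5,7,8,9]=105  [1,2,5,6,7,8,9]=105  [2,3,5,6,7,8,9]=140  [2,4,5,6,7,8,9]=210  [3,4,5,6,7,8,9]=210
  size 8 → [0,1,2,3,5,6,8,9]=70  [0,2,3,5,6,7,8,9]=280  [0,3,4,5,6,7,8,9]=420  [1,2,3,5,6,7,8,9]=280  [1,2,4,5,6,7,8,9]=420  [2,3,4,5,6,7,8,9]=560
  first=0(r) contributes 1260
  first=1(p) contributes 1260
  first=4(q) contributes 630
|[w]| = 3150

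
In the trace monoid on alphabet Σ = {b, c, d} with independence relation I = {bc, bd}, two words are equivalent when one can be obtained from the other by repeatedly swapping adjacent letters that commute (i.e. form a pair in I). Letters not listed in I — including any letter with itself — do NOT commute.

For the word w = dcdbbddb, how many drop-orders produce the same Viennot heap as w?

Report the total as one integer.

56

drop 0:d onto floor
drop 1:c onto {0:d}
drop 2:d onto {1:c}
drop 3:b onto floor
drop 4:b onto {3:b}
drop 5:d onto {2:d}
drop 6:d onto {5:d}
drop 7:b onto {4:b}
ground layer = {0:d, 3:b}
drop-orders for the pieces not yet dropped (sum over which currently-grounded one goes next):
  1 to go: {6} 1  {7} 1
  2 to go: {4,7} 1  {5,6} 1  {6,7} 2
  3 to go: {2,5,6} 1  {3,4,7} 1  {4,6,7} 3  {5,6,7} 3
  4 to go: {1,2,5,6} 1  {2,5,6,7} 4  {3,4,6,7} 4  {4,5,6,7} 6
  5 to go: {0,1,2,5,6} 1  {1,2,5,6,7} 5  {2,4,5,6,7} 10  {3,4,5,6,7} 10
  6 to go: {0,1,2,5,6,7} 6  {1,2,4,5,6,7} 15  {2,3,4,5,6,7} 20
  if 0:d drops first: 35 orders
  if 3:b drops first: 21 orders
heap linearizations: 56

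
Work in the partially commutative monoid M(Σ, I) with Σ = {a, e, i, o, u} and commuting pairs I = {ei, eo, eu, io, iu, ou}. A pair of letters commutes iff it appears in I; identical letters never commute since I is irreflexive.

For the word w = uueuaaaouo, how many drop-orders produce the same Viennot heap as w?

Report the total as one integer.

12

drop 0:u onto floor
drop 1:u onto {0:u}
drop 2:e onto floor
drop 3:u onto {1:u}
drop 4:a onto {2:e, 3:u}
drop 5:a onto {4:a}
drop 6:a onto {5:a}
drop 7:o onto {6:a}
drop 8:u onto {6:a}
drop 9:o onto {7:o}
ground layer = {0:u, 2:e}
drop-orders for the pieces not yet dropped (sum over which currently-grounded one goes next):
  1 to go: {8} 1  {9} 1
  2 to go: {7,9} 1  {8,9} 2
  3 to go: {7,8,9} 3
  4 to go: {6,7,8,9} 3
  5 to go: {5,6,7,8,9} 3
  6 to go: {4,5,6,7,8,9} 3
  7 to go: {2,4,5,6,7,8,9} 3  {3,4,5,6,7,8,9} 3
  8 to go: {1,3,4,5,6,7,8,9} 3  {2,3,4,5,6,7,8,9} 6
  if 0:u drops first: 9 orders
  if 2:e drops first: 3 orders
heap linearizations: 12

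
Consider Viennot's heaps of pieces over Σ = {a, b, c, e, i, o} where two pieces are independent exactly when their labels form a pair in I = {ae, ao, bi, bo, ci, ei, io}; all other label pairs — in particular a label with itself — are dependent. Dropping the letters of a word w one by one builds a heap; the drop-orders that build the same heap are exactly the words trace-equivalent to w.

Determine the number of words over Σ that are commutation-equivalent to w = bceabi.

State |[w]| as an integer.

piece 0:b — minimal
piece 1:c rests on {0:b}
piece 2:e rests on {1:c}
piece 3:a rests on {1:c}
piece 4:b rests on {2:e, 3:a}
piece 5:i rests on {3:a}
minimal pieces: {0:b}
ways to finish when only these pieces remain (= sum over removing one remaining piece with nothing left below it):
  1 left: {4}→1  {5}→1
  2 left: {2,4}→1  {4,5}→2
  3 left: {2,4,5}→3  {3,4,5}→2
  4 left: {2,3,4,5}→5
  placing 0:b first → 5 extensions

5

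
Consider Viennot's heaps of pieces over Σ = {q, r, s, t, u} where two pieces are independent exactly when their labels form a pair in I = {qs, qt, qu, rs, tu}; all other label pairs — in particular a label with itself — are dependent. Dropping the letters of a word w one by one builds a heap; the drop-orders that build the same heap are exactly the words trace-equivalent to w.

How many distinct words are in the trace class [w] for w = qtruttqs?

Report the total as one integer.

drop 0:q onto floor
drop 1:t onto floor
drop 2:r onto {0:q, 1:t}
drop 3:u onto {2:r}
drop 4:t onto {2:r}
drop 5:t onto {4:t}
drop 6:q onto {2:r}
drop 7:s onto {3:u, 5:t}
ground layer = {0:q, 1:t}
drop-orders for the pieces not yet dropped (sum over which currently-grounded one goes next):
  1 to go: {6} 1  {7} 1
  2 to go: {3,7} 1  {5,7} 1  {6,7} 2
  3 to go: {3,5,7} 2  {3,6,7} 3  {4,5,7} 1  {5,6,7} 3
  4 to go: {3,4,5,7} 3  {3,5,6,7} 8  {4,5,6,7} 4
  5 to go: {3,4,5,6,7} 15
  6 to go: {2,3,4,5,6,7} 15
  if 0:q drops first: 15 orders
  if 1:t drops first: 15 orders
heap linearizations: 30

30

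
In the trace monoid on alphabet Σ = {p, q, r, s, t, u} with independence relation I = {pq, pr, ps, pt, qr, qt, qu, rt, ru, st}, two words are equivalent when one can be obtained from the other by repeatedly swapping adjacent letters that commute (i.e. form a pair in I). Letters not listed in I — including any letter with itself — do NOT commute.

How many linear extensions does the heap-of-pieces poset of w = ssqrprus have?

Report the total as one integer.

#0=s has no predecessor
#1=s depends on [0:s]
#2=q depends on [1:s]
#3=r depends on [1:s]
#4=p has no predecessor
#5=r depends on [3:r]
#6=u depends on [1:s, 4:p]
#7=s depends on [2:q, 5:r, 6:u]
sources: [0:s, 4:p]
N(rest) = Σ N(rest − s) over sources s of rest; N(one piece) = 1:
  size 1 → [7]=1
  size 2 → [2,7]=1  [5,7]=1  [6,7]=1
  size 3 → [2,5,7]=2  [2,6,7]=2  [3,5,7]=1  [4,6,7]=1  [5,6,7]=2
  size 4 → [2,3,5,7]=3  [2,4,6,7]=3  [2,5,6,7]=6  [3,5,6,7]=3  [4,5,6,7]=3
  size 5 → [2,3,5,6,7]=12  [2,4,5,6,7]=12  [3,4,5,6,7]=6
  size 6 → [1,2,3,5,6,7]=12  [2,3,4,5,6,7]=30
  first=0(s) contributes 42
  first=4(p) contributes 12
|[w]| = 54

54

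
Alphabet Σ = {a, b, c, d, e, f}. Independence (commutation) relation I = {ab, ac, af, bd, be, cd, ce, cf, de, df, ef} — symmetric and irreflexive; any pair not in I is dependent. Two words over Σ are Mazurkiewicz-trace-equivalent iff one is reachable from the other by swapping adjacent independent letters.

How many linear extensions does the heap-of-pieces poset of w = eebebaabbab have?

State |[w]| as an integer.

#0=e has no predecessor
#1=e depends on [0:e]
#2=b has no predecessor
#3=e depends on [1:e]
#4=b depends on [2:b]
#5=a depends on [3:e]
#6=a depends on [5:a]
#7=b depends on [4:b]
#8=b depends on [7:b]
#9=a depends on [6:a]
#10=b depends on [8:b]
sources: [0:e, 2:b]
N(rest) = Σ N(rest − s) over sources s of rest; N(one piece) = 1:
  size 1 → [9]=1  [10]=1
  size 2 → [6,9]=1  [8,10]=1  [9,10]=2
  size 3 → [5,6,9]=1  [6,9,10]=3  [7,8,10]=1  [8,9,10]=3
  size 4 → [3,5,6,9]=1  [4,7,8,10]=1  [5,6,9,10]=4  [6,8,9,10]=6  [7,8,9,10]=4
  size 5 → [1,3,5,6,9]=1  [2,4,7,8,10]=1  [3,5,6,9,10]=5  [4,7,8,9,10]=5  [5,6,8,9,10]=10  [6,7,8,9,10]=10
  size 6 → [0,1,3,5,6,9]=1  [1,3,5,6,9,10]=6  [2,4,7,8,9,10]=6  [3,5,6,8,9,10]=15  [4,6,7,8,9,10]=15  [5,6,7,8,9,10]=20
  size 7 → [0,1,3,5,6,9,10]=7  [1,3,5,6,8,9,10]=21  [2,4,6,7,8,9,10]=21  [3,5,6,7,8,9,10]=35  [4,5,6,7,8,9,10]=35
  size 8 → [0,1,3,5,6,8,9,10]=28  [1,3,5,6,7,8,9,10]=56  [2,4,5,6,7,8,9,10]=56  [3,4,5,6,7,8,9,10]=70
  size 9 → [0,1,3,5,6,7,8,9,10]=84  [1,3,4,5,6,7,8,9,10]=126  [2,3,4,5,6,7,8,9,10]=126
  first=0(e) contributes 252
  first=2(b) contributes 210
|[w]| = 462

462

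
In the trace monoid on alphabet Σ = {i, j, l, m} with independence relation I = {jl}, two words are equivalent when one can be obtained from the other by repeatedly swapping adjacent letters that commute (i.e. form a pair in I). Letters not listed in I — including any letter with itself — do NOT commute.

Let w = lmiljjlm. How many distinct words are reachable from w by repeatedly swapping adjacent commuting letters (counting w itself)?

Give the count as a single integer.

6

0(l) covers ∅
1(m) covers 0:l
2(i) covers 1:m
3(l) covers 2:i
4(j) covers 2:i
5(j) covers 4:j
6(l) covers 3:l
7(m) covers 5:j, 6:l
floor of heap: 0:l
completions by unplaced set U, small U first (add the entries for U minus each lowest piece of U):
  |U|=1: {7}:1
  |U|=2: {5,7}:1  {6,7}:1
  |U|=3: {3,6,7}:1  {4,5,7}:1  {5,6,7}:2
  |U|=4: {3,5,6,7}:3  {4,5,6,7}:3
  |U|=5: {3,4,5,6,7}:6
  |U|=6: {2,3,4,5,6,7}:6
  start at 0(l): 6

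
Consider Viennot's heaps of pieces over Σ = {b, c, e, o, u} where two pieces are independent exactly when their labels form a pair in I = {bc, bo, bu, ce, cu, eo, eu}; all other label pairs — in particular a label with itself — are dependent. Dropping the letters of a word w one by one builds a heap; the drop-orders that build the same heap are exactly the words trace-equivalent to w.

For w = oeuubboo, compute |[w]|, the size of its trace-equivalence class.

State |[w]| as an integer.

56

piece 0:o — minimal
piece 1:e — minimal
piece 2:u rests on {0:o}
piece 3:u rests on {2:u}
piece 4:b rests on {1:e}
piece 5:b rests on {4:b}
piece 6:o rests on {3:u}
piece 7:o rests on {6:o}
minimal pieces: {0:o, 1:e}
ways to finish when only these pieces remain (= sum over removing one remaining piece with nothing left below it):
  1 left: {5}→1  {7}→1
  2 left: {4,5}→1  {5,7}→2  {6,7}→1
  3 left: {1,4,5}→1  {3,6,7}→1  {4,5,7}→3  {5,6,7}→3
  4 left: {1,4,5,7}→4  {2,3,6,7}→1  {3,5,6,7}→4  {4,5,6,7}→6
  5 left: {0,2,3,6,7}→1  {1,4,5,6,7}→10  {2,3,5,6,7}→5  {3,4,5,6,7}→10
  6 left: {0,2,3,5,6,7}→6  {1,3,4,5,6,7}→20  {2,3,4,5,6,7}→15
  placing 0:o first → 35 extensions
  placing 1:e first → 21 extensions
total linear extensions = 56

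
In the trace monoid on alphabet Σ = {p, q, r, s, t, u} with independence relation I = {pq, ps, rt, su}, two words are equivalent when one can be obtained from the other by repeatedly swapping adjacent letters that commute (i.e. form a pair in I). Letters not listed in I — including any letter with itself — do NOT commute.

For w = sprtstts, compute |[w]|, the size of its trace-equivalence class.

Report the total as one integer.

4

drop 0:s onto floor
drop 1:p onto floor
drop 2:r onto {0:s, 1:p}
drop 3:t onto {0:s, 1:p}
drop 4:s onto {2:r, 3:t}
drop 5:t onto {4:s}
drop 6:t onto {5:t}
drop 7:s onto {6:t}
ground layer = {0:s, 1:p}
drop-orders for the pieces not yet dropped (sum over which currently-grounded one goes next):
  1 to go: {7} 1
  2 to go: {6,7} 1
  3 to go: {5,6,7} 1
  4 to go: {4,5,6,7} 1
  5 to go: {2,4,5,6,7} 1  {3,4,5,6,7} 1
  6 to go: {2,3,4,5,6,7} 2
  if 0:s drops first: 2 orders
  if 1:p drops first: 2 orders
heap linearizations: 4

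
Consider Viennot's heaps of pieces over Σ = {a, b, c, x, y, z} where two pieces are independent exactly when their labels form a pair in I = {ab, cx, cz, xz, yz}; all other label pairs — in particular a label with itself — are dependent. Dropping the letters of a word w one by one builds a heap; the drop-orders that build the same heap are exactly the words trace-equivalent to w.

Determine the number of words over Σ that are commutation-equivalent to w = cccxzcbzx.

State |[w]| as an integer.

0(c) covers ∅
1(c) covers 0:c
2(c) covers 1:c
3(x) covers ∅
4(z) covers ∅
5(c) covers 2:c
6(b) covers 3:x, 4:z, 5:c
7(z) covers 6:b
8(x) covers 6:b
floor of heap: 0:c, 3:x, 4:z
completions by unplaced set U, small U first (add the entries for U minus each lowest piece of U):
  |U|=1: {7}:1  {8}:1
  |U|=2: {7,8}:2
  |U|=3: {6,7,8}:2
  |U|=4: {3,6,7,8}:2  {4,6,7,8}:2  {5,6,7,8}:2
  |U|=5: {2,5,6,7,8}:2  {3,4,6,7,8}:4  {3,5,6,7,8}:4  {4,5,6,7,8}:4
  |U|=6: {1,2,5,6,7,8}:2  {2,3,5,6,7,8}:6  {2,4,5,6,7,8}:6  {3,4,5,6,7,8}:12
  |U|=7: {0,1,2,5,6,7,8}:2  {1,2,3,5,6,7,8}:8  {1,2,4,5,6,7,8}:8  {2,3,4,5,6,7,8}:24
  start at 0(c): 40
  start at 3(x): 10
  start at 4(z): 10
sum over floor = 60

60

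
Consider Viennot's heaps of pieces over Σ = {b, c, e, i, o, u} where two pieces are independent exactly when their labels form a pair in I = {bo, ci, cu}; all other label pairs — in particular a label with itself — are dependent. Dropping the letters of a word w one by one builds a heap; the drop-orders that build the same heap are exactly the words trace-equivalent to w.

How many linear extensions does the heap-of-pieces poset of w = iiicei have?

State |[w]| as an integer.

#0=i has no predecessor
#1=i depends on [0:i]
#2=i depends on [1:i]
#3=c has no predecessor
#4=e depends on [2:i, 3:c]
#5=i depends on [4:e]
sources: [0:i, 3:c]
N(rest) = Σ N(rest − s) over sources s of rest; N(one piece) = 1:
  size 1 → [5]=1
  size 2 → [4,5]=1
  size 3 → [2,4,5]=1  [3,4,5]=1
  size 4 → [1,2,4,5]=1  [2,3,4,5]=2
  first=0(i) contributes 3
  first=3(c) contributes 1
|[w]| = 4

4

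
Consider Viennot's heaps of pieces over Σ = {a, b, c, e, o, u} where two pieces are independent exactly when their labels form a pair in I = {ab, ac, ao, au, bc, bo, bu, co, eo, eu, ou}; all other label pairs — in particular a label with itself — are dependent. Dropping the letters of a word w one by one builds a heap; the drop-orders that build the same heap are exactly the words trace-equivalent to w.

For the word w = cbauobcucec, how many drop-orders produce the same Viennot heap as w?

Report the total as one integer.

1848

0(c) covers ∅
1(b) covers ∅
2(a) covers ∅
3(u) covers 0:c
4(o) covers ∅
5(b) covers 1:b
6(c) covers 3:u
7(u) covers 6:c
8(c) covers 7:u
9(e) covers 2:a, 5:b, 8:c
10(c) covers 9:e
floor of heap: 0:c, 1:b, 2:a, 4:o
completions by unplaced set U, small U first (add the entries for U minus each lowest piece of U):
  |U|=1: {4}:1  {10}:1
  |U|=2: {4,10}:2  {9,10}:1
  |U|=3: {2,9,10}:1  {4,9,10}:3  {5,9,10}:1  {8,9,10}:1
  |U|=4: {1,5,9,10}:1  {2,4,9,10}:4  {2,5,9,10}:2  {2,8,9,10}:2  {4,5,9,10}:4  {4,8,9,10}:4  {5,8,9,10}:2  {7,8,9,10}:1
  |U|=5: {1,2,5,9,10}:3  {1,4,5,9,10}:5  {1,5,8,9,10}:3  {2,4,5,9,10}:10  {2,4,8,9,10}:10  {2,5,8,9,10}:6  {2,7,8,9,10}:3  {4,5,8,9,10}:10  {4,7,8,9,10}:5  {5,7,8,9,10}:3  {6,7,8,9,10}:1
  |U|=6: {1,2,4,5,9,10}:18  {1,2,5,8,9,10}:12  {1,4,5,8,9,10}:18  {1,5,7,8,9,10}:6  {2,4,5,8,9,10}:36  {2,4,7,8,9,10}:18  {2,5,7,8,9,10}:12  {2,6,7,8,9,10}:4  {3,6,7,8,9,10}:1  {4,5,7,8,9,10}:18  {4,6,7,8,9,10}:6  {5,6,7,8,9,10}:4
  |U|=7: {0,3,6,7,8,9,10}:1  {1,2,4,5,8,9,10}:84  {1,2,5,7,8,9,10}:30  {1,4,5,7,8,9,10}:42  {1,5,6,7,8,9,10}:10  {2,3,6,7,8,9,10}:5  {2,4,5,7,8,9,10}:84  {2,4,6,7,8,9,10}:28  {2,5,6,7,8,9,10}:20  {3,4,6,7,8,9,10}:7  {3,5,6,7,8,9,10}:5  {4,5,6,7,8,9,10}:28
  |U|=8: {0,2,3,6,7,8,9,10}:6  {0,3,4,6,7,8,9,10}:8  {0,3,5,6,7,8,9,10}:6  {1,2,4,5,7,8,9,10}:240  {1,2,5,6,7,8,9,10}:60  {1,3,5,6,7,8,9,10}:15  {1,4,5,6,7,8,9,10}:80  {2,3,4,6,7,8,9,10}:40  {2,3,5,6,7,8,9,10}:30  {2,4,5,6,7,8,9,10}:160  {3,4,5,6,7,8,9,10}:40
  |U|=9: {0,1,3,5,6,7,8,9,10}:21  {0,2,3,4,6,7,8,9,10}:54  {0,2,3,5,6,7,8,9,10}:42  {0,3,4,5,6,7,8,9,10}:54  {1,2,3,5,6,7,8,9,10}:105  {1,2,4,5,6,7,8,9,10}:540  {1,3,4,5,6,7,8,9,10}:135  {2,3,4,5,6,7,8,9,10}:270
  start at 0(c): 1050
  start at 1(b): 420
  start at 2(a): 210
  start at 4(o): 168
sum over floor = 1848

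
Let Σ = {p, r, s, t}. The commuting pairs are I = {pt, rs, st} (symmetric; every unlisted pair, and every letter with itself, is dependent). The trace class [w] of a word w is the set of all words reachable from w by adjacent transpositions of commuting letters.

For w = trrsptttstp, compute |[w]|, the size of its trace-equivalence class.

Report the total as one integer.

175

piece 0:t — minimal
piece 1:r rests on {0:t}
piece 2:r rests on {1:r}
piece 3:s — minimal
piece 4:p rests on {2:r, 3:s}
piece 5:t rests on {2:r}
piece 6:t rests on {5:t}
piece 7:t rests on {6:t}
piece 8:s rests on {4:p}
piece 9:t rests on {7:t}
piece 10:p rests on {8:s}
minimal pieces: {0:t, 3:s}
ways to finish when only these pieces remain (= sum over removing one remaining piece with nothing left below it):
  1 left: {9}→1  {10}→1
  2 left: {7,9}→1  {8,10}→1  {9,10}→2
  3 left: {4,8,10}→1  {6,7,9}→1  {7,9,10}→3  {8,9,10}→3
  4 left: {3,4,8,10}→1  {4,8,9,10}→4  {5,6,7,9}→1  {6,7,9,10}→4  {7,8,9,10}→6
  5 left: {3,4,8,9,10}→5  {4,7,8,9,10}→10  {5,6,7,9,10}→5  {6,7,8,9,10}→10
  6 left: {3,4,7,8,9,10}→15  {4,6,7,8,9,10}→20  {5,6,7,8,9,10}→15
  7 left: {3,4,6,7,8,9,10}→35  {4,5,6,7,8,9,10}→35
  8 left: {2,4,5,6,7,8,9,10}→35  {3,4,5,6,7,8,9,10}→70
  9 left: {1,2,4,5,6,7,8,9,10}→35  {2,3,4,5,6,7,8,9,10}→105
  placing 0:t first → 140 extensions
  placing 3:s first → 35 extensions
total linear extensions = 175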